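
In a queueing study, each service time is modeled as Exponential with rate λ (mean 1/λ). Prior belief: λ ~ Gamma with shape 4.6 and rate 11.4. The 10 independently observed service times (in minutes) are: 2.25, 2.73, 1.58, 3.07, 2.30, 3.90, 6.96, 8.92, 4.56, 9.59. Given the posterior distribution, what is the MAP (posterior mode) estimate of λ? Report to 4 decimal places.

With a Gamma(shape α, rate β) prior on the exponential rate λ, the posterior after n observations with total T = Σxᵢ is Gamma(α+n, β+T).
Sum of observations T = 45.86 minutes; n = 10.
Posterior: Gamma(4.6+10, 11.4+45.86) = Gamma(14.6, 57.26).
Mode = (α−1)/β = 0.2375.

0.2375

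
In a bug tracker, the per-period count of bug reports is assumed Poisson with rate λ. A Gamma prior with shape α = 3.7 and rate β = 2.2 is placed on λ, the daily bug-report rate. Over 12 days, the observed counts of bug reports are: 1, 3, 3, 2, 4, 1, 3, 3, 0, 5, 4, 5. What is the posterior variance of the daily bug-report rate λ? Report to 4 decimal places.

With a Gamma(shape α, rate β) prior, the Poisson likelihood is conjugate: the posterior is Gamma(α + ΣXᵢ, β + n).
Sum of counts S = 34 over n = 12 days.
Posterior: Gamma(α+S, β+n) = Gamma(3.7+34, 2.2+12) = Gamma(37.7, 14.2).
Var = α/β² = 37.7/14.2² = 0.1870.

0.1870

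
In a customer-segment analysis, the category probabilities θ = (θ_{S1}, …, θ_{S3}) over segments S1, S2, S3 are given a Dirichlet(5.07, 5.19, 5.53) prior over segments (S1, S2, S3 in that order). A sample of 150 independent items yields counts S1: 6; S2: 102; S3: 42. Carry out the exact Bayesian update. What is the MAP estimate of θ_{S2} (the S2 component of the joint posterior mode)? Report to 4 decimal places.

0.6523

The Dirichlet prior is conjugate to the Multinomial likelihood: each posterior αⱼ = prior αⱼ + observed count nⱼ.
Posterior concentration: (11.07, 107.19, 47.53), total = 165.79.
Joint mode component: (α_{S2}−1)/(Σα−K) = 106.19/162.79 = 0.6523.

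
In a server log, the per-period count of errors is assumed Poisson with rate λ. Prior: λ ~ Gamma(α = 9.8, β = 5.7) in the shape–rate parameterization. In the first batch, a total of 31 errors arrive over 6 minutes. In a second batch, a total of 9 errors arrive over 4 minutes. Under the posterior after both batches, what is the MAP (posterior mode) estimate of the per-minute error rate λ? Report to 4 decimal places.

3.1083

With a Gamma(shape α, rate β) prior, the Poisson likelihood is conjugate: the posterior is Gamma(α + ΣXᵢ, β + n).
After batch 1: Gamma(α+S, β+n) = Gamma(9.8+31, 5.7+6) = Gamma(40.8, 11.7).
After batch 2: Gamma(α+S, β+n) = Gamma(40.8+9, 11.7+4) = Gamma(49.8, 15.7).
Mode of Gamma(α,β) for α≥1 is (α−1)/β = 48.8/15.7 = 3.1083.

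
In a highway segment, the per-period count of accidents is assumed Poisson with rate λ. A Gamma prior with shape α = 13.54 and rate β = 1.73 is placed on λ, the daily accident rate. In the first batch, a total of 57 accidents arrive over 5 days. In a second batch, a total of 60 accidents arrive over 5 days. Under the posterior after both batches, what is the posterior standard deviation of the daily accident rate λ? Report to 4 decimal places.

0.9740

With a Gamma(shape α, rate β) prior, the Poisson likelihood is conjugate: the posterior is Gamma(α + ΣXᵢ, β + n).
After batch 1: Gamma(α+S, β+n) = Gamma(13.54+57, 1.73+5) = Gamma(70.54, 6.73).
After batch 2: Gamma(α+S, β+n) = Gamma(70.54+60, 6.73+5) = Gamma(130.54, 11.73).
SD = √α/β = √130.54/11.73 = 0.9740.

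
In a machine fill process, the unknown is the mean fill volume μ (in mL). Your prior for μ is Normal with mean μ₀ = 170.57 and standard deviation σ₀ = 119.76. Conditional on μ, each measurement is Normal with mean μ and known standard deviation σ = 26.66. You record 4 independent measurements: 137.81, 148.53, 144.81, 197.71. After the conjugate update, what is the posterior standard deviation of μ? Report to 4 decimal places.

13.2482

For Normal data with known variance σ², a Normal(μ₀, σ₀²) prior on μ is conjugate. Posterior precision = 1/σ₀² + n/σ²; posterior mean is the precision-weighted average of μ₀ and x̄.
σ₀² = 119.76² = 14342.4576, σ² = 26.66² = 710.7556; σ² + n·σ₀² = 710.7556 + 4·14342.4576 = 58080.586.
Posterior precision = 1/σ₀² + n/σ² = 1/14342.4576 + 4/710.7556 = (σ² + n·σ₀²)/(σ₀²σ²) = 58080.586/(14342.4576·710.7556); posterior variance σₙ² = σ₀²σ²/(σ² + n·σ₀²) = 14342.4576·710.7556/58080.586 = 175.514449.
Posterior SD = √σₙ² = √(14342.4576·710.7556/58080.586) = 13.2482.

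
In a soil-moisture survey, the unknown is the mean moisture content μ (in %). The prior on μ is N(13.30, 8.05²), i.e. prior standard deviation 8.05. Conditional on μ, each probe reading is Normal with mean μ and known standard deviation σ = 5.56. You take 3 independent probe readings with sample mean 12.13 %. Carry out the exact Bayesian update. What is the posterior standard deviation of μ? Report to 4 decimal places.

2.9817

For Normal data with known variance σ², a Normal(μ₀, σ₀²) prior on μ is conjugate. Posterior precision = 1/σ₀² + n/σ²; posterior mean is the precision-weighted average of μ₀ and x̄.
σ₀² = 8.05² = 64.8025, σ² = 5.56² = 30.9136; σ² + n·σ₀² = 30.9136 + 3·64.8025 = 225.3211.
Posterior precision = 1/σ₀² + n/σ² = 1/64.8025 + 3/30.9136 = (σ² + n·σ₀²)/(σ₀²σ²) = 225.3211/(64.8025·30.9136); posterior variance σₙ² = σ₀²σ²/(σ² + n·σ₀²) = 64.8025·30.9136/225.3211 = 8.890772.
Posterior SD = √σₙ² = √(64.8025·30.9136/225.3211) = 2.9817.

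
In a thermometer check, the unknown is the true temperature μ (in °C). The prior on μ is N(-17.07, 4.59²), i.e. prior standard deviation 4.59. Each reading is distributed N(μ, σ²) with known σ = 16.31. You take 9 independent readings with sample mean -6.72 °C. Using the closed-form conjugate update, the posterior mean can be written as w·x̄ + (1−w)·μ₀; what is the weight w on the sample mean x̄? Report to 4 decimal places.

For Normal data with known variance σ², a Normal(μ₀, σ₀²) prior on μ is conjugate. Posterior precision = 1/σ₀² + n/σ²; posterior mean is the precision-weighted average of μ₀ and x̄.
σ₀² = 4.59² = 21.0681, σ² = 16.31² = 266.0161. Prior precision 1/σ₀² = 1/21.0681; data precision n/σ² = 9/266.0161.
w = (n/σ²)/(1/σ₀² + n/σ²) = n·σ₀²/(σ² + n·σ₀²) = 9·21.0681/(266.0161 + 9·21.0681) = 189.6129/455.629 = 0.4162.

0.4162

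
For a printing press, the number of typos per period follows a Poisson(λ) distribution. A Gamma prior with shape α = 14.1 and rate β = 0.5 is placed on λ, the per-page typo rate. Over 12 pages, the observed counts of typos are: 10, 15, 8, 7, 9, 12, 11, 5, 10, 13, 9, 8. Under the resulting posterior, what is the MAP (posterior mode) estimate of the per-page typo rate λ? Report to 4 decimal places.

10.4080

With a Gamma(shape α, rate β) prior, the Poisson likelihood is conjugate: the posterior is Gamma(α + ΣXᵢ, β + n).
Sum of counts S = 117 over n = 12 pages.
Posterior: Gamma(α+S, β+n) = Gamma(14.1+117, 0.5+12) = Gamma(131.1, 12.5).
Mode of Gamma(α,β) for α≥1 is (α−1)/β = 130.1/12.5 = 10.4080.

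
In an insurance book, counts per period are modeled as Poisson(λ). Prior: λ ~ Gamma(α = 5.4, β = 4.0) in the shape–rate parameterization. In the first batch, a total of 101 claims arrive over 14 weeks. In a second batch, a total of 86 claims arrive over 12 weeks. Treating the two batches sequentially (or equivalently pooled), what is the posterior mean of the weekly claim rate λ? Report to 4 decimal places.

With a Gamma(shape α, rate β) prior, the Poisson likelihood is conjugate: the posterior is Gamma(α + ΣXᵢ, β + n).
After batch 1: Gamma(α+S, β+n) = Gamma(5.4+101, 4.0+14) = Gamma(106.4, 18.0).
After batch 2: Gamma(α+S, β+n) = Gamma(106.4+86, 18.0+12) = Gamma(192.4, 30.0).
Posterior mean = α/β = 192.4/30.0 = 6.4133.

6.4133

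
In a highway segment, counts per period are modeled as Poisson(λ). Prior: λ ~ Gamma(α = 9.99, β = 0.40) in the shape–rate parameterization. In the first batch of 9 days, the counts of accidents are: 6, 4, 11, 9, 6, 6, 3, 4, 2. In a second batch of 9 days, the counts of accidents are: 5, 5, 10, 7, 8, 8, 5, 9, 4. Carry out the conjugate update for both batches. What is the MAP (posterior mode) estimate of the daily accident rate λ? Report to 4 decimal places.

With a Gamma(shape α, rate β) prior, the Poisson likelihood is conjugate: the posterior is Gamma(α + ΣXᵢ, β + n).
Batch 1: sum of counts S = 51 over n = 9 days.
After batch 1: Gamma(α+S, β+n) = Gamma(9.99+51, 0.40+9) = Gamma(60.99, 9.40).
Batch 2: sum of counts S = 61 over n = 9 days.
After batch 2: Gamma(α+S, β+n) = Gamma(60.99+61, 9.40+9) = Gamma(121.99, 18.40).
Mode of Gamma(α,β) for α≥1 is (α−1)/β = 120.99/18.40 = 6.5755.

6.5755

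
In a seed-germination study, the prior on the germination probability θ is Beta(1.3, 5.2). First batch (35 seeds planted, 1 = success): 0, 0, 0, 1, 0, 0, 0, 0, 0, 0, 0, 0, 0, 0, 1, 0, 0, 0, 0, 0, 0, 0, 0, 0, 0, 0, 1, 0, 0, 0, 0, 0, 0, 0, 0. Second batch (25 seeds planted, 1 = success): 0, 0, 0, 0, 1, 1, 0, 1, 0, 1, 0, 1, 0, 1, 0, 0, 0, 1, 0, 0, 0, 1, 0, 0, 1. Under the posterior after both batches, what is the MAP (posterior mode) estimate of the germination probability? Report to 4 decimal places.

0.1907

The Beta prior is conjugate to a Binomial/Bernoulli likelihood; the update adds successes to α and failures to β.
After batch 1: Beta(1.3+3, 5.2+32) = Beta(4.3, 37.2).
After batch 2: Beta(4.3+9, 37.2+16) = Beta(13.3, 53.2).
Mode of Beta(a,b) for a,b>1 is (a−1)/(a+b−2) = 12.3/64.5 = 0.1907.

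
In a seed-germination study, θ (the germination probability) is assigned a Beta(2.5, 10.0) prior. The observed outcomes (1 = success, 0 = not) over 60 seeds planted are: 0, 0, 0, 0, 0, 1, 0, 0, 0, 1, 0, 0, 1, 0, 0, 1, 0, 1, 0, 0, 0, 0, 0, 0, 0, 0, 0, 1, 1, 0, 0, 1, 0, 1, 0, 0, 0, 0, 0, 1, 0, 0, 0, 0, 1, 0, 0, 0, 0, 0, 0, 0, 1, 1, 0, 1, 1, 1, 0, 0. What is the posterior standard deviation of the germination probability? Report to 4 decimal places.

0.0509

The Beta prior is conjugate to a Binomial/Bernoulli likelihood; the update adds successes to α and failures to β.
Posterior: Beta(α+k, β+n−k) = Beta(2.5+16, 10.0+44) = Beta(18.5, 54.0).
Var = αβ/((α+β)²(α+β+1)) = 18.5·54.0/(72.5²·73.5) = 0.00258584; SD = √0.00258584 = 0.0509.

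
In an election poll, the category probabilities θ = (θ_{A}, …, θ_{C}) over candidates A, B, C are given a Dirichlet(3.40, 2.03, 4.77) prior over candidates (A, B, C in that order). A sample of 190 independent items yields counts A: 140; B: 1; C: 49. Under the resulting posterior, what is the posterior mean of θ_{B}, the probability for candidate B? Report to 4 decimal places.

0.0151

The Dirichlet prior is conjugate to the Multinomial likelihood: each posterior αⱼ = prior αⱼ + observed count nⱼ.
Posterior concentration: (143.40, 3.03, 53.77), total = 200.20.
E[θ_{B}|data] = α_{B}/Σα = 3.03/200.20 = 0.0151.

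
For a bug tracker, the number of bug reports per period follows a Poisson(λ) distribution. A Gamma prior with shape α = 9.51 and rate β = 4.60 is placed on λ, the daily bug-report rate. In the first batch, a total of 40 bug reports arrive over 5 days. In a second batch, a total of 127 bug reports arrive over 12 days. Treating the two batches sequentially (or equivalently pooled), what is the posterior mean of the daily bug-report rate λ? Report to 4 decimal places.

With a Gamma(shape α, rate β) prior, the Poisson likelihood is conjugate: the posterior is Gamma(α + ΣXᵢ, β + n).
After batch 1: Gamma(α+S, β+n) = Gamma(9.51+40, 4.60+5) = Gamma(49.51, 9.60).
After batch 2: Gamma(α+S, β+n) = Gamma(49.51+127, 9.60+12) = Gamma(176.51, 21.60).
Posterior mean = α/β = 176.51/21.60 = 8.1718.

8.1718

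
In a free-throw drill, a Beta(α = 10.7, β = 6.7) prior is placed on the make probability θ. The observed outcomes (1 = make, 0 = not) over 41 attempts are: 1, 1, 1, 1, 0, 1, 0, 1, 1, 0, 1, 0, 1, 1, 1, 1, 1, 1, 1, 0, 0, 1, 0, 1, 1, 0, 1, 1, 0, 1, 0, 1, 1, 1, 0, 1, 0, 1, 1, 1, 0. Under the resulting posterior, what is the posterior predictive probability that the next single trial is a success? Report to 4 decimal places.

0.6627

The Beta prior is conjugate to a Binomial/Bernoulli likelihood; the update adds successes to α and failures to β.
Posterior: Beta(α+k, β+n−k) = Beta(10.7+28, 6.7+13) = Beta(38.7, 19.7).
For a single future Bernoulli trial, P(success | data) = α/(α+β) = 0.6627.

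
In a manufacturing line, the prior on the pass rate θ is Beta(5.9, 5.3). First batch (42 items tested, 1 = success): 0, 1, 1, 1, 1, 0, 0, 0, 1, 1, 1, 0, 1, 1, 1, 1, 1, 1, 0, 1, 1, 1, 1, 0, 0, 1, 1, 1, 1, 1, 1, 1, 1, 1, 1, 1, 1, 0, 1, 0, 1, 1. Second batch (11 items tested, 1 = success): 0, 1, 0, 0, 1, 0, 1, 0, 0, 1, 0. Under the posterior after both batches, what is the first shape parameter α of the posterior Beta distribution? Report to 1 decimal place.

41.9

The Beta prior is conjugate to a Binomial/Bernoulli likelihood; the update adds successes to α and failures to β.
After batch 1: Beta(5.9+32, 5.3+10) = Beta(37.9, 15.3).
After batch 2: Beta(37.9+4, 15.3+7) = Beta(41.9, 22.3).
Posterior α = 41.9.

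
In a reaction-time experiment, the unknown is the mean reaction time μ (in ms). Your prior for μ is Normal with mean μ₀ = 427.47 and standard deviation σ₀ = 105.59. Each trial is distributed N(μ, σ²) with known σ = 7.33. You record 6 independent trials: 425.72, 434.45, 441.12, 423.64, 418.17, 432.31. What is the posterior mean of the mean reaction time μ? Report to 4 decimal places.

429.2336

For Normal data with known variance σ², a Normal(μ₀, σ₀²) prior on μ is conjugate. Posterior precision = 1/σ₀² + n/σ²; posterior mean is the precision-weighted average of μ₀ and x̄.
Σxᵢ = 425.72 + 434.45 + 441.12 + 423.64 + 418.17 + 432.31 = 2575.41, so n·x̄ = 2575.41.
σ₀² = 105.59² = 11149.2481, σ² = 7.33² = 53.7289; σ² + n·σ₀² = 53.7289 + 6·11149.2481 = 66949.2175.
Posterior mean = (μ₀/σ₀² + n·x̄/σ²)/(1/σ₀² + n/σ²) = (σ²·μ₀ + σ₀²·n·x̄)/(σ² + n·σ₀²) = (53.7289·427.47 + 11149.2481·2575.41)/66949.2175 = 28736852.542104/66949.2175 = 429.2336.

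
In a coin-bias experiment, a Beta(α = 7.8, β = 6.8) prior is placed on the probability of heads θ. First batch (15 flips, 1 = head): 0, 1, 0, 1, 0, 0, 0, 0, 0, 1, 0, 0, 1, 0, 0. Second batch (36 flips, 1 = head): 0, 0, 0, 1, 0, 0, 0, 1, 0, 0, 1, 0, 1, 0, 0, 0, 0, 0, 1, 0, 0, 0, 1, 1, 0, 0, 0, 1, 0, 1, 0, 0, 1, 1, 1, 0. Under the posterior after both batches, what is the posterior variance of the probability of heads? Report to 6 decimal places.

0.003471

The Beta prior is conjugate to a Binomial/Bernoulli likelihood; the update adds successes to α and failures to β.
After batch 1: Beta(7.8+4, 6.8+11) = Beta(11.8, 17.8).
After batch 2: Beta(11.8+12, 17.8+24) = Beta(23.8, 41.8).
Var = αβ/((α+β)²(α+β+1)) = 23.8·41.8/(65.6²·66.6) = 0.003471.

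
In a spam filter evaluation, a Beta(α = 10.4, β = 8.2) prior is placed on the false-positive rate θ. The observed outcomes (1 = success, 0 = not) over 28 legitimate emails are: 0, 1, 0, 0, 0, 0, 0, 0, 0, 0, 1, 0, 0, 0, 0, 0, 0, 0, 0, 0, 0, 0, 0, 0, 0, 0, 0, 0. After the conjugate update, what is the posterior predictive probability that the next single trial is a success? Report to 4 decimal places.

The Beta prior is conjugate to a Binomial/Bernoulli likelihood; the update adds successes to α and failures to β.
Posterior: Beta(α+k, β+n−k) = Beta(10.4+2, 8.2+26) = Beta(12.4, 34.2).
For a single future Bernoulli trial, P(success | data) = α/(α+β) = 0.2661.

0.2661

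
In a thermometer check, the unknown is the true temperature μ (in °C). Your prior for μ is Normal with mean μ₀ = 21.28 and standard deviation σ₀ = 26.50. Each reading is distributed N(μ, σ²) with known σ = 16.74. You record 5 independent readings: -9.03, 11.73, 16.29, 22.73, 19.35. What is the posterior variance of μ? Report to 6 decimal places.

51.903203

For Normal data with known variance σ², a Normal(μ₀, σ₀²) prior on μ is conjugate. Posterior precision = 1/σ₀² + n/σ²; posterior mean is the precision-weighted average of μ₀ and x̄.
σ₀² = 26.50² = 702.25, σ² = 16.74² = 280.2276; σ² + n·σ₀² = 280.2276 + 5·702.25 = 3791.4776.
Posterior precision = 1/σ₀² + n/σ² = 1/702.25 + 5/280.2276 = (σ² + n·σ₀²)/(σ₀²σ²) = 3791.4776/(702.25·280.2276); posterior variance σₙ² = σ₀²σ²/(σ² + n·σ₀²) = 702.25·280.2276/3791.4776 = 51.903203.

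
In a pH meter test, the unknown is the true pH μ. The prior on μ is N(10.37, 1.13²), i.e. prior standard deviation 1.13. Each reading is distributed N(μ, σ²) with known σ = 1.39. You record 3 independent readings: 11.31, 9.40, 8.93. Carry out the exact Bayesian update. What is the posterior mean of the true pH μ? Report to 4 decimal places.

For Normal data with known variance σ², a Normal(μ₀, σ₀²) prior on μ is conjugate. Posterior precision = 1/σ₀² + n/σ²; posterior mean is the precision-weighted average of μ₀ and x̄.
Σxᵢ = 11.31 + 9.40 + 8.93 = 29.64, so n·x̄ = 29.64.
σ₀² = 1.13² = 1.2769, σ² = 1.39² = 1.9321; σ² + n·σ₀² = 1.9321 + 3·1.2769 = 5.7628.
Posterior mean = (μ₀/σ₀² + n·x̄/σ²)/(1/σ₀² + n/σ²) = (σ²·μ₀ + σ₀²·n·x̄)/(σ² + n·σ₀²) = (1.9321·10.37 + 1.2769·29.64)/5.7628 = 57.883193/5.7628 = 10.0443.

10.0443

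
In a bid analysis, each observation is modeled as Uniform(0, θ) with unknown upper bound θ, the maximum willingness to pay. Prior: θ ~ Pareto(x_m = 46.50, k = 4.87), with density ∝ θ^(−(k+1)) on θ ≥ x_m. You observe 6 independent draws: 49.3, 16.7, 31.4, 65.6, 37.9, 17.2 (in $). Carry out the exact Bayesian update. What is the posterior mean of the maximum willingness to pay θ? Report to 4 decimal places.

72.2464

A Pareto(scale x_m, shape k) prior on the upper bound θ of Uniform(0, θ) is conjugate: posterior is Pareto(max(x_m, max xᵢ), k + n).
Sample maximum = 65.6; prior scale x_m = 46.50 → posterior scale = max = 65.60.
Posterior shape = 4.87 + 6 = 10.87.
E[θ|data] = k·x_m/(k−1) = 10.87·65.60/9.87 = 72.2464.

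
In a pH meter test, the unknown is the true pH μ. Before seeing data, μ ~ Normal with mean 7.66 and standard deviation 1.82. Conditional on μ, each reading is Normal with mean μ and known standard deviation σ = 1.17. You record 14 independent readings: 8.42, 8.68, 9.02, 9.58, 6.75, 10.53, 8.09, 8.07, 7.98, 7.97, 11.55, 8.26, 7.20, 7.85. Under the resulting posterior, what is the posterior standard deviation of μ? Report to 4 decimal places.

For Normal data with known variance σ², a Normal(μ₀, σ₀²) prior on μ is conjugate. Posterior precision = 1/σ₀² + n/σ²; posterior mean is the precision-weighted average of μ₀ and x̄.
σ₀² = 1.82² = 3.3124, σ² = 1.17² = 1.3689; σ² + n·σ₀² = 1.3689 + 14·3.3124 = 47.7425.
Posterior precision = 1/σ₀² + n/σ² = 1/3.3124 + 14/1.3689 = (σ² + n·σ₀²)/(σ₀²σ²) = 47.7425/(3.3124·1.3689); posterior variance σₙ² = σ₀²σ²/(σ² + n·σ₀²) = 3.3124·1.3689/47.7425 = 0.094975.
Posterior SD = √σₙ² = √(3.3124·1.3689/47.7425) = 0.3082.

0.3082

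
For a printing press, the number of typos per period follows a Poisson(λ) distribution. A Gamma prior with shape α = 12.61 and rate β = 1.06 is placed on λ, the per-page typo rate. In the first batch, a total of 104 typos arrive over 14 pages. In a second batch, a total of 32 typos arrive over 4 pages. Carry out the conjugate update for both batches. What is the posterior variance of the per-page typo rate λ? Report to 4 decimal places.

0.4091

With a Gamma(shape α, rate β) prior, the Poisson likelihood is conjugate: the posterior is Gamma(α + ΣXᵢ, β + n).
After batch 1: Gamma(α+S, β+n) = Gamma(12.61+104, 1.06+14) = Gamma(116.61, 15.06).
After batch 2: Gamma(α+S, β+n) = Gamma(116.61+32, 15.06+4) = Gamma(148.61, 19.06).
Var = α/β² = 148.61/19.06² = 0.4091.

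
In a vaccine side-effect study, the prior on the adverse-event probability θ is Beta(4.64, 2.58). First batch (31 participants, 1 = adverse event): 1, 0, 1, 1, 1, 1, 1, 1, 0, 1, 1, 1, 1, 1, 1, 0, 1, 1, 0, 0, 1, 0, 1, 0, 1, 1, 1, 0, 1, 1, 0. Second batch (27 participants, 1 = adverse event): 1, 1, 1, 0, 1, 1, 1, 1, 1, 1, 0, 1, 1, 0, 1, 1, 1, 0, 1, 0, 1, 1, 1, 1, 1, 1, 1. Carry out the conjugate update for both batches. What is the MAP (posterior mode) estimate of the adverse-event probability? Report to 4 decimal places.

0.7536

The Beta prior is conjugate to a Binomial/Bernoulli likelihood; the update adds successes to α and failures to β.
After batch 1: Beta(4.64+22, 2.58+9) = Beta(26.64, 11.58).
After batch 2: Beta(26.64+22, 11.58+5) = Beta(48.64, 16.58).
Mode of Beta(a,b) for a,b>1 is (a−1)/(a+b−2) = 47.64/63.22 = 0.7536.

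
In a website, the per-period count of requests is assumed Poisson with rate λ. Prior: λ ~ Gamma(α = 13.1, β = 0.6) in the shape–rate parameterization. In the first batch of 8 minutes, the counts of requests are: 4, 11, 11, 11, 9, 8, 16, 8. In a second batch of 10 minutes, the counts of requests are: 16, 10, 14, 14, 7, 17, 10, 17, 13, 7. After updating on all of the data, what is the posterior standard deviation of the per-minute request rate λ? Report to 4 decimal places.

With a Gamma(shape α, rate β) prior, the Poisson likelihood is conjugate: the posterior is Gamma(α + ΣXᵢ, β + n).
Batch 1: sum of counts S = 78 over n = 8 minutes.
After batch 1: Gamma(α+S, β+n) = Gamma(13.1+78, 0.6+8) = Gamma(91.1, 8.6).
Batch 2: sum of counts S = 125 over n = 10 minutes.
After batch 2: Gamma(α+S, β+n) = Gamma(91.1+125, 8.6+10) = Gamma(216.1, 18.6).
SD = √α/β = √216.1/18.6 = 0.7903.

0.7903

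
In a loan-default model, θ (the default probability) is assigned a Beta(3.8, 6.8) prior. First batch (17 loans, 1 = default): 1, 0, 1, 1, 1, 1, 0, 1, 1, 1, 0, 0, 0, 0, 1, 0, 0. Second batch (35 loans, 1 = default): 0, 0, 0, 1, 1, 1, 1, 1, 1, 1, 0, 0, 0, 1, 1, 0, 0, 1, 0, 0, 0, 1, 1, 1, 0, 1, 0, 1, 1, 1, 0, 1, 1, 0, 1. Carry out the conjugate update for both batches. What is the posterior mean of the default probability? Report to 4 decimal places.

0.5240

The Beta prior is conjugate to a Binomial/Bernoulli likelihood; the update adds successes to α and failures to β.
After batch 1: Beta(3.8+9, 6.8+8) = Beta(12.8, 14.8).
After batch 2: Beta(12.8+20, 14.8+15) = Beta(32.8, 29.8).
Posterior mean = α/(α+β) = 32.8/62.6 = 0.5240.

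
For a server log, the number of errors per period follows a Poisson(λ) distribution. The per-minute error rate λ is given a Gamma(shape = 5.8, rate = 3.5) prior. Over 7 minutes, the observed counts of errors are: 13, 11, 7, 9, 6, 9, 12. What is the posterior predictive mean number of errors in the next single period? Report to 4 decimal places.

With a Gamma(shape α, rate β) prior, the Poisson likelihood is conjugate: the posterior is Gamma(α + ΣXᵢ, β + n).
Sum of counts S = 67 over n = 7 minutes.
Posterior: Gamma(α+S, β+n) = Gamma(5.8+67, 3.5+7) = Gamma(72.8, 10.5).
The predictive distribution for one future period is NegBinom with mean α/β = 6.9333.

6.9333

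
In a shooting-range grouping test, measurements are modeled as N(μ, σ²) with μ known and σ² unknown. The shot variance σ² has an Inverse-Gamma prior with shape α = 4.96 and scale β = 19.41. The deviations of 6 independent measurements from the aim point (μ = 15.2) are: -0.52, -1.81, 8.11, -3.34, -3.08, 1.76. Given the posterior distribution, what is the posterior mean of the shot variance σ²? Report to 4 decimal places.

With known mean μ and an Inverse-Gamma(α, β) prior on σ², the Normal likelihood is conjugate: posterior is Inv-Gamma(α + n/2, β + Σ(xᵢ−μ)²/2).
Σ(xᵢ−μ)² = (-0.52)² + (-1.81)² + (8.11)² + (-3.34)² + (-3.08)² + (1.76)² = 93.0582.
Posterior: Inv-Gamma(4.96 + 6/2, 19.41 + 93.0582/2) = Inv-Gamma(7.96, 65.93910).
E[σ²|data] = β/(α−1) = 65.93910/6.96 = 9.4740.

9.4740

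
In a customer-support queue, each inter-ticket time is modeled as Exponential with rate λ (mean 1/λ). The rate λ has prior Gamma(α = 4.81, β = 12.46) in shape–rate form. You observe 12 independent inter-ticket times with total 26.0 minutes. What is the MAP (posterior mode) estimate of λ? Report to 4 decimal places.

0.4111

With a Gamma(shape α, rate β) prior on the exponential rate λ, the posterior after n observations with total T = Σxᵢ is Gamma(α+n, β+T).
Posterior: Gamma(4.81+12, 12.46+26.0) = Gamma(16.81, 38.46).
Mode = (α−1)/β = 0.4111.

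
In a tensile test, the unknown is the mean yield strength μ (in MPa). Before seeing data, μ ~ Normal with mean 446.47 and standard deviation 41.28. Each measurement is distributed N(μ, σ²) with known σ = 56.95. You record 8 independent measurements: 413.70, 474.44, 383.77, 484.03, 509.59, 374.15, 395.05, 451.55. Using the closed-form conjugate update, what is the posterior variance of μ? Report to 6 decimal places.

327.497027

For Normal data with known variance σ², a Normal(μ₀, σ₀²) prior on μ is conjugate. Posterior precision = 1/σ₀² + n/σ²; posterior mean is the precision-weighted average of μ₀ and x̄.
σ₀² = 41.28² = 1704.0384, σ² = 56.95² = 3243.3025; σ² + n·σ₀² = 3243.3025 + 8·1704.0384 = 16875.6097.
Posterior precision = 1/σ₀² + n/σ² = 1/1704.0384 + 8/3243.3025 = (σ² + n·σ₀²)/(σ₀²σ²) = 16875.6097/(1704.0384·3243.3025); posterior variance σₙ² = σ₀²σ²/(σ² + n·σ₀²) = 1704.0384·3243.3025/16875.6097 = 327.497027.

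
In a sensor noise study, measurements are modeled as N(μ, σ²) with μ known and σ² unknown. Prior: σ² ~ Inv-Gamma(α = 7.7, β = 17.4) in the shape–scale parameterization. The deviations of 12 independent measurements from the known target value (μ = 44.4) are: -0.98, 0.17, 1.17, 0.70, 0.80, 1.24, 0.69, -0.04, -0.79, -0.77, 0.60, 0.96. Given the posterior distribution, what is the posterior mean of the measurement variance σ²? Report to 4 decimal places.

1.6851

With known mean μ and an Inverse-Gamma(α, β) prior on σ², the Normal likelihood is conjugate: posterior is Inv-Gamma(α + n/2, β + Σ(xᵢ−μ)²/2).
Σ(xᵢ−μ)² = (-0.98)² + (0.17)² + (1.17)² + (0.70)² + (0.80)² + (1.24)² + (0.69)² + (-0.04)² + (-0.79)² + (-0.77)² + (0.60)² + (0.96)² = 8.0021.
Posterior: Inv-Gamma(7.7 + 12/2, 17.4 + 8.0021/2) = Inv-Gamma(13.70, 21.40105).
E[σ²|data] = β/(α−1) = 21.40105/12.70 = 1.6851.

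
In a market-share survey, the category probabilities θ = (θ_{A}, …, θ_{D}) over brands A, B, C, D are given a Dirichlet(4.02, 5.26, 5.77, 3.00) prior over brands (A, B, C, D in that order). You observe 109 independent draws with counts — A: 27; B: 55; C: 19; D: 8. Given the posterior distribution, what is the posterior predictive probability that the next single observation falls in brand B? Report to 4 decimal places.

The Dirichlet prior is conjugate to the Multinomial likelihood: each posterior αⱼ = prior αⱼ + observed count nⱼ.
Posterior concentration: (31.02, 60.26, 24.77, 11.00), total = 127.05.
P(next = B | data) = α_{B}/Σα = 0.4743.

0.4743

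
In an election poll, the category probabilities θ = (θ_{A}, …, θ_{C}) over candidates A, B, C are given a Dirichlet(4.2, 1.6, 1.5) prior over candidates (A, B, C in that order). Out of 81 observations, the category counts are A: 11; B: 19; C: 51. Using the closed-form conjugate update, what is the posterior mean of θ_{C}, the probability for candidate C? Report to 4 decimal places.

0.5946

The Dirichlet prior is conjugate to the Multinomial likelihood: each posterior αⱼ = prior αⱼ + observed count nⱼ.
Posterior concentration: (15.2, 20.6, 52.5), total = 88.3.
E[θ_{C}|data] = α_{C}/Σα = 52.5/88.3 = 0.5946.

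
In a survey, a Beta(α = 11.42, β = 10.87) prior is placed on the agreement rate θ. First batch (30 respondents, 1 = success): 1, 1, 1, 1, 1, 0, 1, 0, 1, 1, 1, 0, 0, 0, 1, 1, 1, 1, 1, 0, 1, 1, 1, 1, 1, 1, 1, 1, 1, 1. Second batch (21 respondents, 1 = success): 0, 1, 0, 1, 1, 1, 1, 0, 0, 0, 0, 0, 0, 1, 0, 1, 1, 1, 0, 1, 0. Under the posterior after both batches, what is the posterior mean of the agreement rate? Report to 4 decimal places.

0.6197

The Beta prior is conjugate to a Binomial/Bernoulli likelihood; the update adds successes to α and failures to β.
After batch 1: Beta(11.42+24, 10.87+6) = Beta(35.42, 16.87).
After batch 2: Beta(35.42+10, 16.87+11) = Beta(45.42, 27.87).
Posterior mean = α/(α+β) = 45.42/73.29 = 0.6197.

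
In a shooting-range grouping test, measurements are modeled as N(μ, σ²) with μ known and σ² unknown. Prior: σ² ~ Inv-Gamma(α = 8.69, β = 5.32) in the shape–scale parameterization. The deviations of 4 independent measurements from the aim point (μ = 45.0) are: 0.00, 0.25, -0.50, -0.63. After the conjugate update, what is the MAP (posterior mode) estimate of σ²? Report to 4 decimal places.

With known mean μ and an Inverse-Gamma(α, β) prior on σ², the Normal likelihood is conjugate: posterior is Inv-Gamma(α + n/2, β + Σ(xᵢ−μ)²/2).
Σ(xᵢ−μ)² = (0.00)² + (0.25)² + (-0.50)² + (-0.63)² = 0.7094.
Posterior: Inv-Gamma(8.69 + 4/2, 5.32 + 0.7094/2) = Inv-Gamma(10.69, 5.67470).
Mode = β/(α+1) = 5.67470/11.69 = 0.4854.

0.4854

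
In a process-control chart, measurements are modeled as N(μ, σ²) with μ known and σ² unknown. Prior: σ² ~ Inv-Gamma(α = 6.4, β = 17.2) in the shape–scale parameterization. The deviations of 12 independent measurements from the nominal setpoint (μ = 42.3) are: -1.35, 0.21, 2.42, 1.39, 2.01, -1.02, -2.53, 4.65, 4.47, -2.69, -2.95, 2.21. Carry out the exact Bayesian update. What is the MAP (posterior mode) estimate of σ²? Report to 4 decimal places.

With known mean μ and an Inverse-Gamma(α, β) prior on σ², the Normal likelihood is conjugate: posterior is Inv-Gamma(α + n/2, β + Σ(xᵢ−μ)²/2).
Σ(xᵢ−μ)² = (-1.35)² + (0.21)² + (2.42)² + (1.39)² + (2.01)² + (-1.02)² + (-2.53)² + (4.65)² + (4.47)² + (-2.69)² + (-2.95)² + (2.21)² = 83.5626.
Posterior: Inv-Gamma(6.4 + 12/2, 17.2 + 83.5626/2) = Inv-Gamma(12.40, 58.98130).
Mode = β/(α+1) = 58.98130/13.40 = 4.4016.

4.4016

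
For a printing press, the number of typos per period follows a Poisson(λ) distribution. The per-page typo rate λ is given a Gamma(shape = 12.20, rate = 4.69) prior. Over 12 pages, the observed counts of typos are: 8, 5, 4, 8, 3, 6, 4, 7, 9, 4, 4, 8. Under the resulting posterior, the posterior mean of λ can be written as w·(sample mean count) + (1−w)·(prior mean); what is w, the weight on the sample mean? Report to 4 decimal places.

With a Gamma(shape α, rate β) prior, the Poisson likelihood is conjugate: the posterior is Gamma(α + ΣXᵢ, β + n).
Posterior mean = (α₀+S)/(β₀+n) = [n/(β₀+n)]·(S/n) + [β₀/(β₀+n)]·(α₀/β₀), so only n and β₀ enter the weight.
Weight on data w = n/(β₀+n) = 12/(4.69+12) = 12/16.69 = 0.7190.

0.7190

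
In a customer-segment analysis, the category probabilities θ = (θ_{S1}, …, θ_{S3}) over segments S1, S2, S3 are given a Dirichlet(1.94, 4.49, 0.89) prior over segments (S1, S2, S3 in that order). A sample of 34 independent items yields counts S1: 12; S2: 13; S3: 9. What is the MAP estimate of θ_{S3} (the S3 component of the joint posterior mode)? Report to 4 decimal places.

The Dirichlet prior is conjugate to the Multinomial likelihood: each posterior αⱼ = prior αⱼ + observed count nⱼ.
Posterior concentration: (13.94, 17.49, 9.89), total = 41.32.
Joint mode component: (α_{S3}−1)/(Σα−K) = 8.89/38.32 = 0.2320.

0.2320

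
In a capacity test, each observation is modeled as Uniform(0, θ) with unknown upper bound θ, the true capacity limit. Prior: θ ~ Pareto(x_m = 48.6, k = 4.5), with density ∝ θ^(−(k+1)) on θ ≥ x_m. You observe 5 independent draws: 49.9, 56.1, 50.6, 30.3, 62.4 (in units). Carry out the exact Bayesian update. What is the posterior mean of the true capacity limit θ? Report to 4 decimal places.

A Pareto(scale x_m, shape k) prior on the upper bound θ of Uniform(0, θ) is conjugate: posterior is Pareto(max(x_m, max xᵢ), k + n).
Sample maximum = 62.4; prior scale x_m = 48.6 → posterior scale = max = 62.4.
Posterior shape = 4.5 + 5 = 9.5.
E[θ|data] = k·x_m/(k−1) = 9.5·62.4/8.5 = 69.7412.

69.7412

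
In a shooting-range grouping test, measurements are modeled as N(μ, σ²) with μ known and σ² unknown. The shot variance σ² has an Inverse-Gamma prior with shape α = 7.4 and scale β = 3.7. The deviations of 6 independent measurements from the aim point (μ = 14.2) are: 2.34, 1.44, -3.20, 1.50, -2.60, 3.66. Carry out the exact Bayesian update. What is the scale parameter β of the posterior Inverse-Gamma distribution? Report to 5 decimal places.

With known mean μ and an Inverse-Gamma(α, β) prior on σ², the Normal likelihood is conjugate: posterior is Inv-Gamma(α + n/2, β + Σ(xᵢ−μ)²/2).
Σ(xᵢ−μ)² = (2.34)² + (1.44)² + (-3.20)² + (1.50)² + (-2.60)² + (3.66)² = 40.1948.
Posterior: Inv-Gamma(7.4 + 6/2, 3.7 + 40.1948/2) = Inv-Gamma(10.40, 23.79740).
Posterior β = 23.79740.

23.79740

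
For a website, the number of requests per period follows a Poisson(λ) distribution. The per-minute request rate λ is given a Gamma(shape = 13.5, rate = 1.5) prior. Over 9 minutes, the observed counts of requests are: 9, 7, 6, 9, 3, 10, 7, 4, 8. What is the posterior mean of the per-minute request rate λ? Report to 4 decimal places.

With a Gamma(shape α, rate β) prior, the Poisson likelihood is conjugate: the posterior is Gamma(α + ΣXᵢ, β + n).
Sum of counts S = 63 over n = 9 minutes.
Posterior: Gamma(α+S, β+n) = Gamma(13.5+63, 1.5+9) = Gamma(76.5, 10.5).
Posterior mean = α/β = 76.5/10.5 = 7.2857.

7.2857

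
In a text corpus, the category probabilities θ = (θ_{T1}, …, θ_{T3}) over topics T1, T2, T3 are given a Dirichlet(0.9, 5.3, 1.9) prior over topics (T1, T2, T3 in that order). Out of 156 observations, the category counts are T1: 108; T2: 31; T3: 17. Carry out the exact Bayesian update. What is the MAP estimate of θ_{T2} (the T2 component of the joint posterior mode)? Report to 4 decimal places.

0.2191

The Dirichlet prior is conjugate to the Multinomial likelihood: each posterior αⱼ = prior αⱼ + observed count nⱼ.
Posterior concentration: (108.9, 36.3, 18.9), total = 164.1.
Joint mode component: (α_{T2}−1)/(Σα−K) = 35.3/161.1 = 0.2191.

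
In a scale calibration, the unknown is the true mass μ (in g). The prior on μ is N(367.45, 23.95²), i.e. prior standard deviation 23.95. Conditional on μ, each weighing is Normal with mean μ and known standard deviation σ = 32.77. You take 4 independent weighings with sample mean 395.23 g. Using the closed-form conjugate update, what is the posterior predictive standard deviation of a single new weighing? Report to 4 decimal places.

For Normal data with known variance σ², a Normal(μ₀, σ₀²) prior on μ is conjugate. Posterior precision = 1/σ₀² + n/σ²; posterior mean is the precision-weighted average of μ₀ and x̄.
σ₀² = 23.95² = 573.6025, σ² = 32.77² = 1073.8729; σ² + n·σ₀² = 1073.8729 + 4·573.6025 = 3368.2829.
Posterior precision = 1/σ₀² + n/σ² = 1/573.6025 + 4/1073.8729 = (σ² + n·σ₀²)/(σ₀²σ²) = 3368.2829/(573.6025·1073.8729); posterior variance σₙ² = σ₀²σ²/(σ² + n·σ₀²) = 573.6025·1073.8729/3368.2829 = 182.875429.
Predictive variance for one new observation = σₙ² + σ² = 573.6025·1073.8729/3368.2829 + 1073.8729 = σ²·(σ₀² + 3368.2829)/3368.2829 = 1073.8729·3941.8854/3368.2829 = 1256.748329; SD = √(1073.8729·3941.8854/3368.2829) = 35.4506.

35.4506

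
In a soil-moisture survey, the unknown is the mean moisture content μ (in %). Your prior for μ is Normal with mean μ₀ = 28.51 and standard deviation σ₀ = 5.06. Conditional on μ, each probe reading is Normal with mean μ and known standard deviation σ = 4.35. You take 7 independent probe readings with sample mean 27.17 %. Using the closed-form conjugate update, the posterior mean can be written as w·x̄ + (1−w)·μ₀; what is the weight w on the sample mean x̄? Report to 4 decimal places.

For Normal data with known variance σ², a Normal(μ₀, σ₀²) prior on μ is conjugate. Posterior precision = 1/σ₀² + n/σ²; posterior mean is the precision-weighted average of μ₀ and x̄.
σ₀² = 5.06² = 25.6036, σ² = 4.35² = 18.9225. Prior precision 1/σ₀² = 1/25.6036; data precision n/σ² = 7/18.9225.
w = (n/σ²)/(1/σ₀² + n/σ²) = n·σ₀²/(σ² + n·σ₀²) = 7·25.6036/(18.9225 + 7·25.6036) = 179.2252/198.1477 = 0.9045.

0.9045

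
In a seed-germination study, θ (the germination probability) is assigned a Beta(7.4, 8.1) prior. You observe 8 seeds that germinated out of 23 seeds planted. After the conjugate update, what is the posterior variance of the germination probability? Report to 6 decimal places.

0.006076

The Beta prior is conjugate to a Binomial/Bernoulli likelihood; the update adds successes to α and failures to β.
Posterior: Beta(α+k, β+n−k) = Beta(7.4+8, 8.1+15) = Beta(15.4, 23.1).
Var = αβ/((α+β)²(α+β+1)) = 15.4·23.1/(38.5²·39.5) = 0.006076.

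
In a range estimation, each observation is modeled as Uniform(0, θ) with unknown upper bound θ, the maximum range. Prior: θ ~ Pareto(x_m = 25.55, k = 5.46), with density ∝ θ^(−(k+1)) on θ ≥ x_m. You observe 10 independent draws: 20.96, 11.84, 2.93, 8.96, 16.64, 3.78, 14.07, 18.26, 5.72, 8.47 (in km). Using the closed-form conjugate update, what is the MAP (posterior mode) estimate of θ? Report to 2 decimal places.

25.55

A Pareto(scale x_m, shape k) prior on the upper bound θ of Uniform(0, θ) is conjugate: posterior is Pareto(max(x_m, max xᵢ), k + n).
Sample maximum = 20.96; prior scale x_m = 25.55 → posterior scale = max = 25.55.
Posterior shape = 5.46 + 10 = 15.46.
The Pareto density is decreasing on [x_m, ∞), so the mode is x_m = 25.55.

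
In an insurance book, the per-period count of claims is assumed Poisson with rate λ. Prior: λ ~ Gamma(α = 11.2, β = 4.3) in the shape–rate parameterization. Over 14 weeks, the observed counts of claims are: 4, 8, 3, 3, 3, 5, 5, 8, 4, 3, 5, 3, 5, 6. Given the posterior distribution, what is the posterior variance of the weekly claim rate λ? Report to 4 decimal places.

With a Gamma(shape α, rate β) prior, the Poisson likelihood is conjugate: the posterior is Gamma(α + ΣXᵢ, β + n).
Sum of counts S = 65 over n = 14 weeks.
Posterior: Gamma(α+S, β+n) = Gamma(11.2+65, 4.3+14) = Gamma(76.2, 18.3).
Var = α/β² = 76.2/18.3² = 0.2275.

0.2275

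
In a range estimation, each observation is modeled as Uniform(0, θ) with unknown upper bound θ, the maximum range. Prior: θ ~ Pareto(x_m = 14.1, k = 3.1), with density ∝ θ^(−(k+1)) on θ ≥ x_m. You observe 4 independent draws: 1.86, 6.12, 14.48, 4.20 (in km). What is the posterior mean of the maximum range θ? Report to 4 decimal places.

A Pareto(scale x_m, shape k) prior on the upper bound θ of Uniform(0, θ) is conjugate: posterior is Pareto(max(x_m, max xᵢ), k + n).
Sample maximum = 14.48; prior scale x_m = 14.1 → posterior scale = max = 14.48.
Posterior shape = 3.1 + 4 = 7.1.
E[θ|data] = k·x_m/(k−1) = 7.1·14.48/6.1 = 16.8538.

16.8538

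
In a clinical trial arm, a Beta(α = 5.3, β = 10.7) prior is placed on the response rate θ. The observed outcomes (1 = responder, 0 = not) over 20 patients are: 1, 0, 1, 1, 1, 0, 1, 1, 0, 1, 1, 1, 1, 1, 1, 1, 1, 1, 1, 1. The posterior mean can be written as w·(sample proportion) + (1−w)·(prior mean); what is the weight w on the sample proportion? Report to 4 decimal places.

The Beta prior is conjugate to a Binomial/Bernoulli likelihood; the update adds successes to α and failures to β.
Posterior mean = (α₀+k)/(α₀+β₀+n) = [n/(α₀+β₀+n)]·(k/n) + [(α₀+β₀)/(α₀+β₀+n)]·α₀/(α₀+β₀), so only n and the prior enter the weight.
The weight on the data is w = n/(α₀+β₀+n) = 20/(5.3+10.7+20) = 20/36.0 = 0.5556.

0.5556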